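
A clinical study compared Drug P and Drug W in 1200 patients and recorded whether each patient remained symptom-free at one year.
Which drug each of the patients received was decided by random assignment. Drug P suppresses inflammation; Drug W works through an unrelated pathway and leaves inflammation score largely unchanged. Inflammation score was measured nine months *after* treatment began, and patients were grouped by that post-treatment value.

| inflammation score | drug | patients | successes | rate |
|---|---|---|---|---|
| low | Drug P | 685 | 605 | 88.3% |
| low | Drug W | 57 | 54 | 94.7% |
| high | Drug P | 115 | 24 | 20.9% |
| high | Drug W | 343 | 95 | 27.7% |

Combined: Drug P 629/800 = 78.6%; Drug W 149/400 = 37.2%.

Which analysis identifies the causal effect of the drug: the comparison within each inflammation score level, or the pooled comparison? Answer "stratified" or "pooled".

pooled

Because the drug influences inflammation score, inflammation score is a post-treatment mediator, not a confounder. Stratifying on it would bias the estimate; the causal effect is the crude pooled difference.
Pooled: Drug P 78.6% vs Drug W 37.2%; Drug P is higher overall.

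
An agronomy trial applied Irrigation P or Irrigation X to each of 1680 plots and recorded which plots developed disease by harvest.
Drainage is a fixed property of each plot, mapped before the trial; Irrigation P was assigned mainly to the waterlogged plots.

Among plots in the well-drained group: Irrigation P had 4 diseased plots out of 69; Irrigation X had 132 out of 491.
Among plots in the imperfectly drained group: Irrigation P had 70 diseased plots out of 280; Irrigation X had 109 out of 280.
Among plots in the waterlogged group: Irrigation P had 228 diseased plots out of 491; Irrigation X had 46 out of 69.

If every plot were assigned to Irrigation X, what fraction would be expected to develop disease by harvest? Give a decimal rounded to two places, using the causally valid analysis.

0.44

Field drainage is set before the irrigation has any effect — it is not caused by the irrigation — and it independently drives the outcome. That makes it a confounder, so the causal comparison is within field drainage levels.
Standardising Irrigation X to the population field drainage mix: 0.333·132/491 + 0.333·109/280 + 0.333·46/69 = 0.442.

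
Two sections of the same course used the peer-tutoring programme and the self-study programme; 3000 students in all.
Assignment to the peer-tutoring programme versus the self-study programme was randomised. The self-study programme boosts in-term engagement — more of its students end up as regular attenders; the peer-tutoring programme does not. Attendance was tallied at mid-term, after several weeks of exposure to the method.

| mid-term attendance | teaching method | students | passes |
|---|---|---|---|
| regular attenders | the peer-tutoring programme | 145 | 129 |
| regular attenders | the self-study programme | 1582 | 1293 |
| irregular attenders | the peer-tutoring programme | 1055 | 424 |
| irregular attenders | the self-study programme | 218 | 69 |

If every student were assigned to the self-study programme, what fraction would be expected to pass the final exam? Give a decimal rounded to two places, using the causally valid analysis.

Mid-term attendance is recorded after the teaching method and is itself shifted by it — it sits on the causal path from teaching method to outcome. Conditioning on a mediator would strip out part of the effect we want; the pooled comparison gives the total causal effect.
So P(outcome | do(the self-study programme)) is just the pooled rate for the self-study programme: 1362/1800 = 0.757.

0.76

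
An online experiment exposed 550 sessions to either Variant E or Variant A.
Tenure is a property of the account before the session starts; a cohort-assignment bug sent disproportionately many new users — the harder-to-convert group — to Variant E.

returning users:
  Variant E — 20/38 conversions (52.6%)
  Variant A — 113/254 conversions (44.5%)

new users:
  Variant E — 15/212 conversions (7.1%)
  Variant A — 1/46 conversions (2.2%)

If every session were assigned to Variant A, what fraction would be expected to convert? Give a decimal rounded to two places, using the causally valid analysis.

0.25

User tenure is set before the variant has any effect — it is not caused by the variant — and it independently drives the outcome. That makes it a confounder, so the causal comparison is within user tenure levels.
Standardising Variant A to the population user tenure mix: 0.531·113/254 + 0.469·1/46 = 0.246.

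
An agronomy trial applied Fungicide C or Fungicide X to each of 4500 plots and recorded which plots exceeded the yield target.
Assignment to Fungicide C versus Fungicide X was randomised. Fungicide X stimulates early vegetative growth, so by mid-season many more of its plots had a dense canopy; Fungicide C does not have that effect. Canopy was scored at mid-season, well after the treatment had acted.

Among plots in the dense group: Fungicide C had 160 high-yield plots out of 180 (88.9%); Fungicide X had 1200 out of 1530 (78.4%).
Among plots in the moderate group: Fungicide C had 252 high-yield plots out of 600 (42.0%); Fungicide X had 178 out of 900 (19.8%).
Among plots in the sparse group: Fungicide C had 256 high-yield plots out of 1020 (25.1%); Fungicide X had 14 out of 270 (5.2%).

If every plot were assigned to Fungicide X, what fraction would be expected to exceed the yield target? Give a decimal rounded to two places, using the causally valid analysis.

Because the fungicide influences mid-season canopy, mid-season canopy is a post-treatment mediator, not a confounder. Stratifying on it would bias the estimate; the causal effect is the crude pooled difference.
So P(outcome | do(Fungicide X)) is just the pooled rate for Fungicide X: 1392/2700 = 0.516.

0.52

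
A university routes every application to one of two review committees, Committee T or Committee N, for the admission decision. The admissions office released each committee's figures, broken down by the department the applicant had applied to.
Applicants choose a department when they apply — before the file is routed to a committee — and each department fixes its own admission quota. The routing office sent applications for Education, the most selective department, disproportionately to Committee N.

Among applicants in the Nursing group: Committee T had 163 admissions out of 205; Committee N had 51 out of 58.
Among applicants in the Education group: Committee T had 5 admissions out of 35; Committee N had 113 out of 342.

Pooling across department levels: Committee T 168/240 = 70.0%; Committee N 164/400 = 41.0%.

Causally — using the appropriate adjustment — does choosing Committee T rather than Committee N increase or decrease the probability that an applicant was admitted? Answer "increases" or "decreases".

Department differs across review committees for reasons unrelated to any effect of the review committee itself, and it separately predicts the outcome — a classic confounder. We must compare within department levels.
Within each level — Nursing: 79.5% vs 87.9%; Education: 14.3% vs 33.0% — Committee N is higher every time.

decreases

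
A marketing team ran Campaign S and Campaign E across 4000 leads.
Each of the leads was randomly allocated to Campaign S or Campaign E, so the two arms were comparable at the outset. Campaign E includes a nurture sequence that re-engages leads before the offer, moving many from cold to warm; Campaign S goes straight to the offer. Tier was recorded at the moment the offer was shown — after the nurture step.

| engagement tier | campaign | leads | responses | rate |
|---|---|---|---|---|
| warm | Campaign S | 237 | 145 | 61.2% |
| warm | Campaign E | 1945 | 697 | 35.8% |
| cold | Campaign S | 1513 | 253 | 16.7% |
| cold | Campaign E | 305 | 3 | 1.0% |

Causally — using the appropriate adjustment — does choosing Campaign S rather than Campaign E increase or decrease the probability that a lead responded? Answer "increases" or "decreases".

The stratified and pooled comparisons disagree (Campaign S wins within each engagement tier; Campaign E wins overall), so the answer turns on the causal role of engagement tier.
Engagement tier is recorded after the campaign and is itself shifted by it — it sits on the causal path from campaign to outcome. Conditioning on a mediator would strip out part of the effect we want; the pooled comparison gives the total causal effect.
Pooled: Campaign S 22.7% vs Campaign E 31.1%; Campaign E is higher overall.

decreases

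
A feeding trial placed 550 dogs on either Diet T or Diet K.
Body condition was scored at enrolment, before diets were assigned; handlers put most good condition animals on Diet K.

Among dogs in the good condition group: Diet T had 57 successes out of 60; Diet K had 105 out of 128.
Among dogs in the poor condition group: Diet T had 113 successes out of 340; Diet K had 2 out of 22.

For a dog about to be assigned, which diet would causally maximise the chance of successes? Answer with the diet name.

Diet T

Starting body condition satisfies the back-door criterion: it is not a descendant of the diet, and it blocks the spurious path from diet to outcome. Adjusting for it (i.e., using the within-starting body condition rates) gives the causal effect.
Within each level — good condition: 95.0% vs 82.0%; poor condition: 33.2% vs 9.1% — Diet T is higher every time.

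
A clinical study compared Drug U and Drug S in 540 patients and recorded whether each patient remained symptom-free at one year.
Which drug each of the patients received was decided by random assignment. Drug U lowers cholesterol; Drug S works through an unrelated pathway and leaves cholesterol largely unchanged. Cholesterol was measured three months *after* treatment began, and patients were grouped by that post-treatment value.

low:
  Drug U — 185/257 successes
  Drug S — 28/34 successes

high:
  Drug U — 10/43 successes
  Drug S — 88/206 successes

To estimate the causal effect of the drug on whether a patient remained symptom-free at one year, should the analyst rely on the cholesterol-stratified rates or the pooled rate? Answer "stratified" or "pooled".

pooled

The stratified and pooled comparisons disagree (Drug S wins within each cholesterol; Drug U wins overall), so the answer turns on the causal role of cholesterol.
Cholesterol lies on the pathway drug → cholesterol → outcome, so adjusting for it blocks the indirect effect. For the total causal effect of drug, use the unadjusted pooled rates.
Pooled: Drug U 65.0% vs Drug S 48.3%; Drug U is higher overall.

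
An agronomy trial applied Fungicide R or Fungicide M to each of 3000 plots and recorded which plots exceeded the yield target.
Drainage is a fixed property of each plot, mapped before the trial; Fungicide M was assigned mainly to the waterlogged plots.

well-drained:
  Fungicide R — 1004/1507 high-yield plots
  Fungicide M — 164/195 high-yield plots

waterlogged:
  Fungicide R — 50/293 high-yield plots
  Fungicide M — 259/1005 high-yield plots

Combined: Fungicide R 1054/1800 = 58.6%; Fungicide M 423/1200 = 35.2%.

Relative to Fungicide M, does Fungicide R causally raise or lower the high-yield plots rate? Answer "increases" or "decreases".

decreases

Field drainage differs across fungicides for reasons unrelated to any effect of the fungicide itself, and it separately predicts the outcome — a classic confounder. We must compare within field drainage levels.
Within each level — well-drained: 66.6% vs 84.1%; waterlogged: 17.1% vs 25.8% — Fungicide M is higher every time.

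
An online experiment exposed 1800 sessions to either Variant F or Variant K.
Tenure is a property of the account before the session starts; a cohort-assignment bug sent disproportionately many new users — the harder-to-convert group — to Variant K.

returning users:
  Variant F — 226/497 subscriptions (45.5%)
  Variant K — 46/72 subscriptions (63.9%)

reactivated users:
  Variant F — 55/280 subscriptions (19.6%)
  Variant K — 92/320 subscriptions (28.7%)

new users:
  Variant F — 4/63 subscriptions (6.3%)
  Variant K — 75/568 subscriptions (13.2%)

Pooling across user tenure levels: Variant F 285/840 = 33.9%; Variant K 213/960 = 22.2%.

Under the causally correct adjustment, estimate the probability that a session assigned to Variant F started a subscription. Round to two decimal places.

The user tenure-specific comparison favours Variant K throughout, but the pooled figures favour Variant F. The question is whether to condition on user tenure.
Nothing the variant does changes user tenure; the imbalance is an allocation artefact. With user tenure also predicting the outcome, the pooled figure is confounded, and the within-stratum comparison is the causal one.
Standardising Variant F to the population user tenure mix: 0.316·226/497 + 0.333·55/280 + 0.351·4/63 = 0.231.

0.23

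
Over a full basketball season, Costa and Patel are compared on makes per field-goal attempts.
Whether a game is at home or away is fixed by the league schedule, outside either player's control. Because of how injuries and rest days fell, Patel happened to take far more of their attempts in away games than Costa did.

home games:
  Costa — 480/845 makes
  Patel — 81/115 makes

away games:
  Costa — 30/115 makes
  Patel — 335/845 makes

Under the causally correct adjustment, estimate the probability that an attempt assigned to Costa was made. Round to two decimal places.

Patel is higher inside every game venue stratum but Costa is higher in aggregate. Whether to stratify depends on how game venue relates to the player.
Game venue differs across players for reasons unrelated to any effect of the player itself, and it separately predicts the outcome — a classic confounder. We must compare within game venue levels.
Standardising Costa to the population game venue mix: 0.500·480/845 + 0.500·30/115 = 0.414.

0.41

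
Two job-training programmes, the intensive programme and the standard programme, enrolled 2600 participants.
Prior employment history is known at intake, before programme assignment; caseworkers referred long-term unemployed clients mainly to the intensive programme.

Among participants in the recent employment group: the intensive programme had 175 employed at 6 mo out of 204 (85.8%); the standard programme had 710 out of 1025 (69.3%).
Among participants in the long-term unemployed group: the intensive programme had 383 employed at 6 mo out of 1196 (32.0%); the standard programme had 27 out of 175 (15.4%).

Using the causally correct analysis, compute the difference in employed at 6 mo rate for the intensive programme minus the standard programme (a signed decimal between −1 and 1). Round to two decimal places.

Prior employment history is set before the programme has any effect — it is not caused by the programme — and it independently drives the outcome. That makes it a confounder, so the causal comparison is within prior employment history levels.
Adjusting over the population distribution of prior employment history: 0.473·(0.858−0.693) + 0.527·(0.320−0.154) = +0.166.

+0.17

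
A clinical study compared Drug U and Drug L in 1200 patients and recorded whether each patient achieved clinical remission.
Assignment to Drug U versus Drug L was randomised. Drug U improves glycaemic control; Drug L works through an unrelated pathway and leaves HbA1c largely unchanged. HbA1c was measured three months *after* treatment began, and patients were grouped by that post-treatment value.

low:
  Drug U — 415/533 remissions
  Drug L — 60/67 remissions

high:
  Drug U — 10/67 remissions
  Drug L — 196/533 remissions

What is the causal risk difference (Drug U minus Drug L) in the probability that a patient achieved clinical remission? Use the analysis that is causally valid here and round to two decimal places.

+0.28

HbA1c is downstream of the drug. One should not condition on a consequence of treatment, so the overall rates are the right comparison.
The causal difference is the pooled difference: 0.708 − 0.427 = +0.282.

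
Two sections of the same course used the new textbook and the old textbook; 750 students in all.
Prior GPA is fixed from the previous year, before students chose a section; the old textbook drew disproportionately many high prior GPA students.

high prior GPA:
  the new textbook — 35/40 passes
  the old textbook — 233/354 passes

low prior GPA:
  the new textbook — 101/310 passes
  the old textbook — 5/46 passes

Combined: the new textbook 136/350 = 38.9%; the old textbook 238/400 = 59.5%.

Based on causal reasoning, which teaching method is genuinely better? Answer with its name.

Prior GPA band differs across teaching methods for reasons unrelated to any effect of the teaching method itself, and it separately predicts the outcome — a classic confounder. We must compare within prior GPA band levels.
Within each level — high prior GPA: 87.5% vs 65.8%; low prior GPA: 32.6% vs 10.9% — the new textbook is higher every time.

the new textbook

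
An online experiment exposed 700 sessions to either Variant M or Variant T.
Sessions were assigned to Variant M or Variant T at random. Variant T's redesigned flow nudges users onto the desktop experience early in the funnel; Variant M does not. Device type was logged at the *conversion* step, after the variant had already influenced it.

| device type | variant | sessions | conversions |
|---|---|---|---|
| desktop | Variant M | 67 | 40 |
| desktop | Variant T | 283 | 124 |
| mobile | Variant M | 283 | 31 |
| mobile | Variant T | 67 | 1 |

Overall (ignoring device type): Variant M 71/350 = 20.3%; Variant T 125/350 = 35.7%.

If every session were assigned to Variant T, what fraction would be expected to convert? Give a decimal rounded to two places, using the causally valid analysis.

Variant M is higher inside every device type stratum but Variant T is higher in aggregate. Whether to stratify depends on how device type relates to the variant.
Device type is downstream of the variant. One should not condition on a consequence of treatment, so the overall rates are the right comparison.
So P(outcome | do(Variant T)) is just the pooled rate for Variant T: 125/350 = 0.357.

0.36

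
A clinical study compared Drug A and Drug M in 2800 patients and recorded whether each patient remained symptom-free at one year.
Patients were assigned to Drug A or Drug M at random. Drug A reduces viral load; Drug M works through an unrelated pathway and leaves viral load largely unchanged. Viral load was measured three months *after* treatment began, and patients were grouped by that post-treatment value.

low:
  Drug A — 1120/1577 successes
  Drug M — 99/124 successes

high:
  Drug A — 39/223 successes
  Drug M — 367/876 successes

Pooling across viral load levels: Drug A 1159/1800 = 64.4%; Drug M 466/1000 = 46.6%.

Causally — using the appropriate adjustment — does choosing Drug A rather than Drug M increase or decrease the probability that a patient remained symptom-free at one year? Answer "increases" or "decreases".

increases

Within every viral load level Drug M has the higher rate, yet pooled Drug A does — Simpson's reversal.
Viral load lies on the pathway drug → viral load → outcome, so adjusting for it blocks the indirect effect. For the total causal effect of drug, use the unadjusted pooled rates.
Pooled: Drug A 64.4% vs Drug M 46.6%; Drug A is higher overall.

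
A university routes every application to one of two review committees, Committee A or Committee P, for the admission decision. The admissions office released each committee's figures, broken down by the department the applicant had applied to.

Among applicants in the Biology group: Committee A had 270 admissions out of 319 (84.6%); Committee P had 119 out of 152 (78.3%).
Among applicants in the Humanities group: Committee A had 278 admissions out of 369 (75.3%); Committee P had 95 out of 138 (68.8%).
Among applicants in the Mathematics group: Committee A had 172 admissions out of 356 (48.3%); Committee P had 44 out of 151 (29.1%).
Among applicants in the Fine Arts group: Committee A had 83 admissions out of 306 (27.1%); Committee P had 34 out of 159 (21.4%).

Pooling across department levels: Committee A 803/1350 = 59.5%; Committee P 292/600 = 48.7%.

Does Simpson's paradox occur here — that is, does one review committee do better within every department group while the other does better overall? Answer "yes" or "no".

Within each department level (Biology 84.6% vs 78.3%; Humanities 75.3% vs 68.8%; Mathematics 48.3% vs 29.1%; Fine Arts 27.1% vs 21.4%), Committee A has the higher rate every time. Pooled: 59.5% vs 48.7% — Committee A has the higher rate overall. They agree.

no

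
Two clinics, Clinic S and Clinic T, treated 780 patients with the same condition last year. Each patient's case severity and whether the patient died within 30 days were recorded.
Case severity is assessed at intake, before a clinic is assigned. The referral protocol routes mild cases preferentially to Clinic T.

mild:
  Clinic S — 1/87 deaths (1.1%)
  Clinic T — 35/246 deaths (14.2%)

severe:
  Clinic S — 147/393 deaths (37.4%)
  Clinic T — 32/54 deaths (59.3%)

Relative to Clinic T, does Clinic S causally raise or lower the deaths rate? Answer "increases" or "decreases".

Here case severity is a common cause — it drives both which clinic a case falls under and the outcome. The crude comparison mixes populations; the stratum-specific rates are the causally relevant ones.
Within each level — mild: 1.1% vs 14.2%; severe: 37.4% vs 59.3% — Clinic S is lower every time.

decreases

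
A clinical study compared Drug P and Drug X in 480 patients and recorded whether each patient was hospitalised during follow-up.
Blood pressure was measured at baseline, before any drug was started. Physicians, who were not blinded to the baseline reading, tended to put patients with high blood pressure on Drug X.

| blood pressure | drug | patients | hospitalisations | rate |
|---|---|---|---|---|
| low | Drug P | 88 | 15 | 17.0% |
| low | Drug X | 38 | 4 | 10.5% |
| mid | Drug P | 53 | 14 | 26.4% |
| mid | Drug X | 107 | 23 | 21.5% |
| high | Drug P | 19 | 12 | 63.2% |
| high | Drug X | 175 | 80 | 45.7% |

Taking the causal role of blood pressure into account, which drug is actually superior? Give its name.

Drug X

Nothing the drug does changes blood pressure; the imbalance is an allocation artefact. With blood pressure also predicting the outcome, the pooled figure is confounded, and the within-stratum comparison is the causal one.
Within each level — low: 17.0% vs 10.5%; mid: 26.4% vs 21.5%; high: 63.2% vs 45.7% — Drug X is lower every time.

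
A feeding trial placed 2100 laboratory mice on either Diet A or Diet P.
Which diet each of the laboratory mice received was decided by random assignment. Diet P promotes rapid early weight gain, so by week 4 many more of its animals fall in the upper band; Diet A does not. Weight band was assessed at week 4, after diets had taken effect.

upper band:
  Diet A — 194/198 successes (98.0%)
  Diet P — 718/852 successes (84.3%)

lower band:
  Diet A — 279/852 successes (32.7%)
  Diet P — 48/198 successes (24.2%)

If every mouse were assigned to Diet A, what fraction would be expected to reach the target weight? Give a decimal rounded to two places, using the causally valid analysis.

0.45

Week-4 weight band here is a post-treatment variable shaped by the diet; conditioning on it would introduce bias rather than remove it. The overall comparison is the causal one.
So P(outcome | do(Diet A)) is just the pooled rate for Diet A: 473/1050 = 0.450.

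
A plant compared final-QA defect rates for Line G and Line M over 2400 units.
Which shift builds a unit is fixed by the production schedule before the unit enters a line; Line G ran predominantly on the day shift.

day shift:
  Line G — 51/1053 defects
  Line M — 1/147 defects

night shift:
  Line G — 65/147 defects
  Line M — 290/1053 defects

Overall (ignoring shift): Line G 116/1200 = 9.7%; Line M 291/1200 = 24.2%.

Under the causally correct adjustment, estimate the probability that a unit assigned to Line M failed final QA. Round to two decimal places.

Line M is lower inside every shift stratum but Line G is lower in aggregate. Whether to stratify depends on how shift relates to the line.
Since shift is a pre-existing factor (not a product of the line) and it affects the outcome on its own, it is a confounder. The stratified rates, not the pooled rate, identify the causal effect.
Standardising Line M to the population shift mix: 0.500·1/147 + 0.500·290/1053 = 0.141.

0.14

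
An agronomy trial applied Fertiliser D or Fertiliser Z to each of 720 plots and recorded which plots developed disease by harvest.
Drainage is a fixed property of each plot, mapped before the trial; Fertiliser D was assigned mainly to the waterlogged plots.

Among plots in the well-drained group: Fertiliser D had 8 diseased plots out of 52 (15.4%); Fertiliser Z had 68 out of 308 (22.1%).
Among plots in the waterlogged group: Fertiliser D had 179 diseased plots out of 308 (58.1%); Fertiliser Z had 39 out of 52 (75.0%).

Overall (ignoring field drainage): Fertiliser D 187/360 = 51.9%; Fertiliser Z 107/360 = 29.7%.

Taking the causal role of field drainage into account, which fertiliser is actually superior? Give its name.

Field drainage is set before the fertiliser has any effect — it is not caused by the fertiliser — and it independently drives the outcome. That makes it a confounder, so the causal comparison is within field drainage levels.
Within each level — well-drained: 15.4% vs 22.1%; waterlogged: 58.1% vs 75.0% — Fertiliser D is lower every time.

Fertiliser D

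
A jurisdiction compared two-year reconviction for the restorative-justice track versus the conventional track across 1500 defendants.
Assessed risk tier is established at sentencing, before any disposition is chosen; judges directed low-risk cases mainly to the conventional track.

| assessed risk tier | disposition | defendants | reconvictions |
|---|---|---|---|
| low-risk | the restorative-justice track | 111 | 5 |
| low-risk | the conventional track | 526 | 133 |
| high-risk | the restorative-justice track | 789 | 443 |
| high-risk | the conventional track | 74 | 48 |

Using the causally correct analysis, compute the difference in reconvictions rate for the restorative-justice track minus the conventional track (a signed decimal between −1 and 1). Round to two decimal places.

-0.14

Assessed risk tier differs across dispositions for reasons unrelated to any effect of the disposition itself, and it separately predicts the outcome — a classic confounder. We must compare within assessed risk tier levels.
Adjusting over the population distribution of assessed risk tier: 0.425·(0.045−0.253) + 0.575·(0.561−0.649) = -0.138.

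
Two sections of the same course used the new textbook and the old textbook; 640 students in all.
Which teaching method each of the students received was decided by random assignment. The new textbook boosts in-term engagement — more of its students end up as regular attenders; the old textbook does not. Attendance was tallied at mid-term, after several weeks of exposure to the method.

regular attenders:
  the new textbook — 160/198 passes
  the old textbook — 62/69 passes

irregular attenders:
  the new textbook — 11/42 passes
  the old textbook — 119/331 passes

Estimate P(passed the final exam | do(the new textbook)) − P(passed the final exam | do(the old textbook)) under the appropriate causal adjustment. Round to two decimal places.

+0.26

Mid-term attendance is downstream of the teaching method. One should not condition on a consequence of treatment, so the overall rates are the right comparison.
The causal difference is the pooled difference: 0.713 − 0.453 = +0.260.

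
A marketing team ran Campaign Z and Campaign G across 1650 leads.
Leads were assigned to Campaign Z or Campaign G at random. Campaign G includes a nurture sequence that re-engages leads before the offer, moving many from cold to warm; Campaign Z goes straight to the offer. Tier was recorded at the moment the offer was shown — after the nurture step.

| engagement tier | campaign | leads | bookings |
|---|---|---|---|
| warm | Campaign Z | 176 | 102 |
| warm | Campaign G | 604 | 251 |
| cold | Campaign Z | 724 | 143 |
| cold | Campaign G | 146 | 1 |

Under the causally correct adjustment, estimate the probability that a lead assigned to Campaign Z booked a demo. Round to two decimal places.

0.27

Engagement tier lies on the pathway campaign → engagement tier → outcome, so adjusting for it blocks the indirect effect. For the total causal effect of campaign, use the unadjusted pooled rates.
So P(outcome | do(Campaign Z)) is just the pooled rate for Campaign Z: 245/900 = 0.272.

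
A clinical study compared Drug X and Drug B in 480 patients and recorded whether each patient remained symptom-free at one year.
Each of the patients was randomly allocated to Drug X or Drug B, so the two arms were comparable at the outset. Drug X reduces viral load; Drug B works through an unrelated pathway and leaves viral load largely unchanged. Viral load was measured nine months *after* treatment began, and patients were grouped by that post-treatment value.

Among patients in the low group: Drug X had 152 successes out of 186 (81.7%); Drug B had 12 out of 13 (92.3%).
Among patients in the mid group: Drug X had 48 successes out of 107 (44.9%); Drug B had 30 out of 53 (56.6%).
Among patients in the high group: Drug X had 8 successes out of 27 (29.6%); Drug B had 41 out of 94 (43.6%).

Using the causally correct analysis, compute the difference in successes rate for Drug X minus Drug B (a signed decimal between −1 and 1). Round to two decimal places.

+0.13

Viral load here is a post-treatment variable shaped by the drug; conditioning on it would introduce bias rather than remove it. The overall comparison is the causal one.
The causal difference is the pooled difference: 0.650 − 0.519 = +0.131.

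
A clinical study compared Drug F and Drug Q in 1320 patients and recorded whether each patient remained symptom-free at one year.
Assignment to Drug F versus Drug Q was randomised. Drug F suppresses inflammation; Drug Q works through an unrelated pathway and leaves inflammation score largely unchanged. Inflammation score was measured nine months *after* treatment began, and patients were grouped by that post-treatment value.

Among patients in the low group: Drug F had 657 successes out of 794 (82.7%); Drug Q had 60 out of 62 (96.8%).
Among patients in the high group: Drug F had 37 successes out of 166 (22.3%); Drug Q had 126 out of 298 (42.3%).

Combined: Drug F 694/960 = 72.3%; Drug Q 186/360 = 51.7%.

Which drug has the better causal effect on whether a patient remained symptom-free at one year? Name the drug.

Drug F

Stratifying would compare drugs among patients the drugs themselves sorted into inflammation score groups — a form of selection on an intermediate. The unconditioned pooled rates give the total causal effect.
Pooled: Drug F 72.3% vs Drug Q 51.7%; Drug F is higher overall.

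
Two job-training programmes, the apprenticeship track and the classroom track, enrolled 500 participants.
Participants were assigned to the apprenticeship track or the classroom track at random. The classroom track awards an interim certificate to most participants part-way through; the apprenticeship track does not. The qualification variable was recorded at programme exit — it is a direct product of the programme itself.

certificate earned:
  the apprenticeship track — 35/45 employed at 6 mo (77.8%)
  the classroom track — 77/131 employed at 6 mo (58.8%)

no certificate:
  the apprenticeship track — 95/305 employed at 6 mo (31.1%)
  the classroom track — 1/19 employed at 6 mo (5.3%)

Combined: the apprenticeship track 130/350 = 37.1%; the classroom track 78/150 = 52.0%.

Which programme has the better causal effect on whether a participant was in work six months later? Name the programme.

the classroom track

The stratified and pooled comparisons disagree (the apprenticeship track wins within each qualification attained during the programme; the classroom track wins overall), so the answer turns on the causal role of qualification attained during the programme.
The distribution of qualification attained during the programme is itself part of what the programme does — it is an intermediate outcome. Holding it fixed would remove that part of the effect; the total effect is the pooled difference.
Pooled: the apprenticeship track 37.1% vs the classroom track 52.0%; the classroom track is higher overall.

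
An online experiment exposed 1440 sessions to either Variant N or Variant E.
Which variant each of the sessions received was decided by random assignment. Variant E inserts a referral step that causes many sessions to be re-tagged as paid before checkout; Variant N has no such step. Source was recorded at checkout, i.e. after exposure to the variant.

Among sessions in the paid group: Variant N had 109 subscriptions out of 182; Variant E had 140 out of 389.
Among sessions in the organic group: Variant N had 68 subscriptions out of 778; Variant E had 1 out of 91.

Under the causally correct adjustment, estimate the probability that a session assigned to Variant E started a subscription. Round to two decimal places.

The distribution of traffic source is itself part of what the variant does — it is an intermediate outcome. Holding it fixed would remove that part of the effect; the total effect is the pooled difference.
So P(outcome | do(Variant E)) is just the pooled rate for Variant E: 141/480 = 0.294.

0.29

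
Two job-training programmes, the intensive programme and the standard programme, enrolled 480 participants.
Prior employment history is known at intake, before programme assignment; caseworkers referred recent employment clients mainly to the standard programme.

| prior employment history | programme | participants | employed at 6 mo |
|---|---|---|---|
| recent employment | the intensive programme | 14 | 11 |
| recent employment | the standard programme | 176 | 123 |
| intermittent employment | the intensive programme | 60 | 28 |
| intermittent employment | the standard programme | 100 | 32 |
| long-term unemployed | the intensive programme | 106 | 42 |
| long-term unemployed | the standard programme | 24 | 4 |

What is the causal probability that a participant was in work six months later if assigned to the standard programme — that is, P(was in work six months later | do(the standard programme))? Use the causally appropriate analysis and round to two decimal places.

Within every prior employment history level the intensive programme has the higher rate, yet pooled the standard programme does — Simpson's reversal.
Since prior employment history is a pre-existing factor (not a product of the programme) and it affects the outcome on its own, it is a confounder. The stratified rates, not the pooled rate, identify the causal effect.
Standardising the standard programme to the population prior employment history mix: 0.396·123/176 + 0.333·32/100 + 0.271·4/24 = 0.428.

0.43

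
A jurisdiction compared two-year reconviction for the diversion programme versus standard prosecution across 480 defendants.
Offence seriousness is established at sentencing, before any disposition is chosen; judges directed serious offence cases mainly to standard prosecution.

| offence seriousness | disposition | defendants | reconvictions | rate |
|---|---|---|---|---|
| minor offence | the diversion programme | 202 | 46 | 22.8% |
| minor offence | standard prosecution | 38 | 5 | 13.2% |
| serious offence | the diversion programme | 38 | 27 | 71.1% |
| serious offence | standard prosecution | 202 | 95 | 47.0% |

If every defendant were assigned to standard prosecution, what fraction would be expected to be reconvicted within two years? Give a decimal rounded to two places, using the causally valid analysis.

Offence seriousness satisfies the back-door criterion: it is not a descendant of the disposition, and it blocks the spurious path from disposition to outcome. Adjusting for it (i.e., using the within-offence seriousness rates) gives the causal effect.
Standardising standard prosecution to the population offence seriousness mix: 0.500·5/38 + 0.500·95/202 = 0.301.

0.30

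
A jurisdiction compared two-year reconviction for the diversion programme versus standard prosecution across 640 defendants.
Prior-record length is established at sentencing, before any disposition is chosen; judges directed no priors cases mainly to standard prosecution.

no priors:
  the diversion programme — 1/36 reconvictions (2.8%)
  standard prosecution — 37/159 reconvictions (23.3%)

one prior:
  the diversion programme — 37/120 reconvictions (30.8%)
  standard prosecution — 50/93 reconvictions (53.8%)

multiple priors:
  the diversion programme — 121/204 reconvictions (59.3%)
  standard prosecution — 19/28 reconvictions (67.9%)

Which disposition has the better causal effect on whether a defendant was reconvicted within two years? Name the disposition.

the diversion programme

The imbalance in prior-record length arose from how defendants were allocated, not from anything the disposition did; and prior-record length independently affects the outcome. The pooled gap is confounded — condition on prior-record length.
Within each level — no priors: 2.8% vs 23.3%; one prior: 30.8% vs 53.8%; multiple priors: 59.3% vs 67.9% — the diversion programme is lower every time.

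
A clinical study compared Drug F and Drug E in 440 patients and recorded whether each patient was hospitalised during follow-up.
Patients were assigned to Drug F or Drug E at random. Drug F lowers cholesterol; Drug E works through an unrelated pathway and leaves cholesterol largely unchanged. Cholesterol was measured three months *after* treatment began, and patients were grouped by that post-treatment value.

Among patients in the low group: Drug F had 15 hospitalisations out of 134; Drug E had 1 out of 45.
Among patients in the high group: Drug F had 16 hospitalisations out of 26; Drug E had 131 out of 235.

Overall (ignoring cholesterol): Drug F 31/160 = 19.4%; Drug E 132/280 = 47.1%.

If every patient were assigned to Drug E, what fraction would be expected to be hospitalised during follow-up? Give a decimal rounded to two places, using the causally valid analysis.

Cholesterol is recorded after the drug and is itself shifted by it — it sits on the causal path from drug to outcome. Conditioning on a mediator would strip out part of the effect we want; the pooled comparison gives the total causal effect.
So P(outcome | do(Drug E)) is just the pooled rate for Drug E: 132/280 = 0.471.

0.47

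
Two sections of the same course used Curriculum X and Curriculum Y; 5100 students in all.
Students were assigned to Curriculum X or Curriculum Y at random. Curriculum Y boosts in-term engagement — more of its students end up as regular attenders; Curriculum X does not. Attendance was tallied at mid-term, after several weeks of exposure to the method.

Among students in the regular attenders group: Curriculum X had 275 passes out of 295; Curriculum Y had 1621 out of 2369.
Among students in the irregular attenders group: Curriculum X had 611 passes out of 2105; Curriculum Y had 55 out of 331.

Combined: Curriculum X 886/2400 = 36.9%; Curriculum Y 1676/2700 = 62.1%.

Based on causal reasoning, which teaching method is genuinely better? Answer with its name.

Curriculum Y

Within every mid-term attendance level Curriculum X has the higher rate, yet pooled Curriculum Y does — Simpson's reversal.
Mid-term attendance is recorded after the teaching method and is itself shifted by it — it sits on the causal path from teaching method to outcome. Conditioning on a mediator would strip out part of the effect we want; the pooled comparison gives the total causal effect.
Pooled: Curriculum X 36.9% vs Curriculum Y 62.1%; Curriculum Y is higher overall.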